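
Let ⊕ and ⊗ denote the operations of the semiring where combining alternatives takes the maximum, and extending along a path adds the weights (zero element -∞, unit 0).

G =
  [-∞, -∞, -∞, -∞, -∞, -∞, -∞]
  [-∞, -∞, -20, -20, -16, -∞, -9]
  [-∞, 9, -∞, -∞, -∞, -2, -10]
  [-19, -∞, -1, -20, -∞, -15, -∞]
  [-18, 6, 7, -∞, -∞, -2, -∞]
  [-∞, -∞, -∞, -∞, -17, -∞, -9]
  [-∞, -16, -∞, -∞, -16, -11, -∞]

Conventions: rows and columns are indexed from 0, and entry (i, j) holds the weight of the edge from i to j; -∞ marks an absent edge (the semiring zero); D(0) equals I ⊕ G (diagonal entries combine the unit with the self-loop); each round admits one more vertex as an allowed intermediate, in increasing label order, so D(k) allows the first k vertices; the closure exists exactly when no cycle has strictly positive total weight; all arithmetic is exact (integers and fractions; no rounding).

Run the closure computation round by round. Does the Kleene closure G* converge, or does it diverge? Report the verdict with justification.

D(0):
  [0, -∞, -∞, -∞, -∞, -∞, -∞]
  [-∞, 0, -20, -20, -16, -∞, -9]
  [-∞, 9, 0, -∞, -∞, -2, -10]
  [-19, -∞, -1, 0, -∞, -15, -∞]
  [-18, 6, 7, -∞, 0, -2, -∞]
  [-∞, -∞, -∞, -∞, -17, 0, -9]
  [-∞, -16, -∞, -∞, -16, -11, 0]
D(1):
  [0, -∞, -∞, -∞, -∞, -∞, -∞]
  [-∞, 0, -20, -20, -16, -∞, -9]
  [-∞, 9, 0, -∞, -∞, -2, -10]
  [-19, -∞, -1, 0, -∞, -15, -∞]
  [-18, 6, 7, -∞, 0, -2, -∞]
  [-∞, -∞, -∞, -∞, -17, 0, -9]
  [-∞, -16, -∞, -∞, -16, -11, 0]
D(2):
  [0, -∞, -∞, -∞, -∞, -∞, -∞]
  [-∞, 0, -20, -20, -16, -∞, -9]
  [-∞, 9, 0, -11, -7, -2, 0]
  [-19, -∞, -1, 0, -∞, -15, -∞]
  [-18, 6, 7, -14, 0, -2, -3]
  [-∞, -∞, -∞, -∞, -17, 0, -9]
  [-∞, -16, -36, -36, -16, -11, 0]
D(3):
  [0, -∞, -∞, -∞, -∞, -∞, -∞]
  [-∞, 0, -20, -20, -16, -22, -9]
  [-∞, 9, 0, -11, -7, -2, 0]
  [-19, 8, -1, 0, -8, -3, -1]
  [-18, 16, 7, -4, 0, 5, 7]
  [-∞, -∞, -∞, -∞, -17, 0, -9]
  [-∞, -16, -36, -36, -16, -11, 0]
D(4):
  [0, -∞, -∞, -∞, -∞, -∞, -∞]
  [-39, 0, -20, -20, -16, -22, -9]
  [-30, 9, 0, -11, -7, -2, 0]
  [-19, 8, -1, 0, -8, -3, -1]
  [-18, 16, 7, -4, 0, 5, 7]
  [-∞, -∞, -∞, -∞, -17, 0, -9]
  [-55, -16, -36, -36, -16, -11, 0]
D(5):
  [0, -∞, -∞, -∞, -∞, -∞, -∞]
  [-34, 0, -9, -20, -16, -11, -9]
  [-25, 9, 0, -11, -7, -2, 0]
  [-19, 8, -1, 0, -8, -3, -1]
  [-18, 16, 7, -4, 0, 5, 7]
  [-35, -1, -10, -21, -17, 0, -9]
  [-34, 0, -9, -20, -16, -11, 0]
D(6):
  [0, -∞, -∞, -∞, -∞, -∞, -∞]
  [-34, 0, -9, -20, -16, -11, -9]
  [-25, 9, 0, -11, -7, -2, 0]
  [-19, 8, -1, 0, -8, -3, -1]
  [-18, 16, 7, -4, 0, 5, 7]
  [-35, -1, -10, -21, -17, 0, -9]
  [-34, 0, -9, -20, -16, -11, 0]
D(7):
  [0, -∞, -∞, -∞, -∞, -∞, -∞]
  [-34, 0, -9, -20, -16, -11, -9]
  [-25, 9, 0, -11, -7, -2, 0]
  [-19, 8, -1, 0, -8, -3, -1]
  [-18, 16, 7, -4, 0, 5, 7]
  [-35, -1, -10, -21, -17, 0, -9]
  [-34, 0, -9, -20, -16, -11, 0]
Key observation: every diagonal entry stays at the unit through all rounds, so no improving cycle exists.
Answer: CONVERGES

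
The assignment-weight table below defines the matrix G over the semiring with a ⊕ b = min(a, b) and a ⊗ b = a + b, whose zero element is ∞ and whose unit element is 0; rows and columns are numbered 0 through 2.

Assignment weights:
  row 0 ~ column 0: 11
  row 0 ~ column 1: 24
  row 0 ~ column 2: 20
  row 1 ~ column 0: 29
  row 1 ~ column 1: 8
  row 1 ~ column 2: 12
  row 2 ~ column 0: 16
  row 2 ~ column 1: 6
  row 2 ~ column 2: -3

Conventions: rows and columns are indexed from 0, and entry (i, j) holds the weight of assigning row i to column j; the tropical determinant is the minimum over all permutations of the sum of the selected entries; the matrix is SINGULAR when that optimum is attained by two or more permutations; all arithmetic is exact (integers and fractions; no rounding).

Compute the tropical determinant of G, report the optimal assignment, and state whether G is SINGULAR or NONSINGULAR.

σ = (0, 1, 2): 11 + 8 + (-3) = 16
σ = (0, 2, 1): 11 + 12 + 6 = 29
σ = (1, 0, 2): 24 + 29 + (-3) = 50
σ = (1, 2, 0): 24 + 12 + 16 = 52
σ = (2, 0, 1): 20 + 29 + 6 = 55
σ = (2, 1, 0): 20 + 8 + 16 = 44
Optimal value attained by: σ = (0, 1, 2).
Answer: det⊕(G) = 16; verdict: NONSINGULAR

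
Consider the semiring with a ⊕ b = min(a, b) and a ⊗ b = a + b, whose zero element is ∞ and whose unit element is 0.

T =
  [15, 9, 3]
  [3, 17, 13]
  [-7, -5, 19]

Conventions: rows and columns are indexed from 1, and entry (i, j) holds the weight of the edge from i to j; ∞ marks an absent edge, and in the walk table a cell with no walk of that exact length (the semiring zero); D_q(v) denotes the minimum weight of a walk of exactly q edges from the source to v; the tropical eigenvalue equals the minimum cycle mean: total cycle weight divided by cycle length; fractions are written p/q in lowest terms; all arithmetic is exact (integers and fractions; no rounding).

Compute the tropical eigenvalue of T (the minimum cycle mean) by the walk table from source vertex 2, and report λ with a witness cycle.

q=0: [∞, 0, ∞]
q=1: [3, 17, 13]
q=2: [6, 8, 6]
q=3: [-1, 1, 9]
Optimal cycle mean attained by: cycle 1->3->1, total 3 + (-7), length 2.
Answer: λ = -2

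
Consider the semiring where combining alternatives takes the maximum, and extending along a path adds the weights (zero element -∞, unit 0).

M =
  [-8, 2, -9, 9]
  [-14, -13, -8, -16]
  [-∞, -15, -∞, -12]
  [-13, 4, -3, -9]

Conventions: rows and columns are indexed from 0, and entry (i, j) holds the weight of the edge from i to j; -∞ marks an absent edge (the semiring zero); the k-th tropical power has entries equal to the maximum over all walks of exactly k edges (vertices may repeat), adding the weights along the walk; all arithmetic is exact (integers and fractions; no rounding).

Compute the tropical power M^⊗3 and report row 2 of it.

M^⊗2:
  [-4, 13, 6, 1]
  [-22, -12, -19, -5]
  [-25, -8, -15, -21]
  [-10, -5, -4, -4]
M^⊗3:
  [-1, 5, 5, 5]
  [-18, -1, -8, -13]
  [-22, -17, -16, -16]
  [-17, 0, -7, -1]
Answer: row 2 of M^⊗3 = [-22, -17, -16, -16]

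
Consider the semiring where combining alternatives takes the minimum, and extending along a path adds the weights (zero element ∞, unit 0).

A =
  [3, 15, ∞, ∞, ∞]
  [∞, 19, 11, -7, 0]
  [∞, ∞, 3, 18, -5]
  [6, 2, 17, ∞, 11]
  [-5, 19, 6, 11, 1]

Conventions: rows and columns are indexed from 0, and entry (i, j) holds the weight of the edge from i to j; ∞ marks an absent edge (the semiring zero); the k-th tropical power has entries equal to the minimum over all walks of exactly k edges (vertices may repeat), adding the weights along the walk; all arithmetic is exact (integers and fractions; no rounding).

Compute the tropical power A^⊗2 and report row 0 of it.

A^⊗2:
  [6, 18, 26, 8, 15]
  [-5, -5, 6, 11, 1]
  [-10, 14, 1, 6, -4]
  [6, 21, 13, -5, 2]
  [-4, 10, 7, 12, 1]
Answer: row 0 of A^⊗2 = [6, 18, 26, 8, 15]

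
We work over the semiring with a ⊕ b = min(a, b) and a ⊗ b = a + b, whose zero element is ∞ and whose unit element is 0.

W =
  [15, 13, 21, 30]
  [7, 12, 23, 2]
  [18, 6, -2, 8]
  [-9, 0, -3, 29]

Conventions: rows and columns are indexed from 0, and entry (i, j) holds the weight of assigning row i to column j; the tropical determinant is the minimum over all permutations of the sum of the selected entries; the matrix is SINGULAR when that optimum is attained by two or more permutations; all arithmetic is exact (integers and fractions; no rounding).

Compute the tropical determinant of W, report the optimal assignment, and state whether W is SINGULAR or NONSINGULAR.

σ = (0, 1, 2, 3): 15 + 12 + (-2) + 29 = 54
σ = (0, 1, 3, 2): 15 + 12 + 8 + (-3) = 32
σ = (0, 2, 1, 3): 15 + 23 + 6 + 29 = 73
σ = (0, 2, 3, 1): 15 + 23 + 8 + 0 = 46
σ = (0, 3, 1, 2): 15 + 2 + 6 + (-3) = 20
σ = (0, 3, 2, 1): 15 + 2 + (-2) + 0 = 15
σ = (1, 0, 2, 3): 13 + 7 + (-2) + 29 = 47
σ = (1, 0, 3, 2): 13 + 7 + 8 + (-3) = 25
σ = (1, 2, 0, 3): 13 + 23 + 18 + 29 = 83
σ = (1, 2, 3, 0): 13 + 23 + 8 + (-9) = 35
σ = (1, 3, 0, 2): 13 + 2 + 18 + (-3) = 30
σ = (1, 3, 2, 0): 13 + 2 + (-2) + (-9) = 4
σ = (2, 0, 1, 3): 21 + 7 + 6 + 29 = 63
σ = (2, 0, 3, 1): 21 + 7 + 8 + 0 = 36
σ = (2, 1, 0, 3): 21 + 12 + 18 + 29 = 80
σ = (2, 1, 3, 0): 21 + 12 + 8 + (-9) = 32
σ = (2, 3, 0, 1): 21 + 2 + 18 + 0 = 41
σ = (2, 3, 1, 0): 21 + 2 + 6 + (-9) = 20
σ = (3, 0, 1, 2): 30 + 7 + 6 + (-3) = 40
σ = (3, 0, 2, 1): 30 + 7 + (-2) + 0 = 35
σ = (3, 1, 0, 2): 30 + 12 + 18 + (-3) = 57
σ = (3, 1, 2, 0): 30 + 12 + (-2) + (-9) = 31
σ = (3, 2, 0, 1): 30 + 23 + 18 + 0 = 71
σ = (3, 2, 1, 0): 30 + 23 + 6 + (-9) = 50
Optimal value attained by: σ = (1, 3, 2, 0).
Answer: det⊕(W) = 4; verdict: NONSINGULAR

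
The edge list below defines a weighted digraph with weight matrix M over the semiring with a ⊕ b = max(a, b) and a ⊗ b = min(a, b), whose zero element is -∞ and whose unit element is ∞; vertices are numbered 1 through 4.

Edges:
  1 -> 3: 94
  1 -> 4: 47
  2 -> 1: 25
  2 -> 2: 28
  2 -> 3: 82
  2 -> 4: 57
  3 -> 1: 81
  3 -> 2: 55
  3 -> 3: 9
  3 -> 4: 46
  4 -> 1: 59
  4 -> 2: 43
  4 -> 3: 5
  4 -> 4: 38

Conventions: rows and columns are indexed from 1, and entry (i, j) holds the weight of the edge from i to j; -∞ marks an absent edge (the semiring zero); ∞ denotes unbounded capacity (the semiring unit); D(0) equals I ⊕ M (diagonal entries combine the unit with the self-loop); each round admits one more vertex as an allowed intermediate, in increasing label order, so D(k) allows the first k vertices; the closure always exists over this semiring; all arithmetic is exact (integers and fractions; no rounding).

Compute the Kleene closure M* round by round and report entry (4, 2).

D(0):
  [∞, -∞, 94, 47]
  [25, ∞, 82, 57]
  [81, 55, ∞, 46]
  [59, 43, 5, ∞]
D(1):
  [∞, -∞, 94, 47]
  [25, ∞, 82, 57]
  [81, 55, ∞, 47]
  [59, 43, 59, ∞]
D(2):
  [∞, -∞, 94, 47]
  [25, ∞, 82, 57]
  [81, 55, ∞, 55]
  [59, 43, 59, ∞]
D(3):
  [∞, 55, 94, 55]
  [81, ∞, 82, 57]
  [81, 55, ∞, 55]
  [59, 55, 59, ∞]
D(4):
  [∞, 55, 94, 55]
  [81, ∞, 82, 57]
  [81, 55, ∞, 55]
  [59, 55, 59, ∞]
Answer: M*[4][2] = 55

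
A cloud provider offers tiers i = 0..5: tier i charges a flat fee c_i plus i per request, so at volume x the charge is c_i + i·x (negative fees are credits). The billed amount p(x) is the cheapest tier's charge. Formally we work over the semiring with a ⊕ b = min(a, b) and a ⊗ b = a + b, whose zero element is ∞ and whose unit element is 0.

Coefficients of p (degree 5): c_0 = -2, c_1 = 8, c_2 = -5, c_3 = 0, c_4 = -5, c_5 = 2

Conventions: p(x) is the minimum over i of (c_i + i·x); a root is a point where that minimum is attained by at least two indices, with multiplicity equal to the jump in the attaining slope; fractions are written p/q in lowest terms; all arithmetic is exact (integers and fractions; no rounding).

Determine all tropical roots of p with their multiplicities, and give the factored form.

hull edge (i=0, c=-2) to (i=2, c=-5): slope -3/2, span 2
hull edge (i=2, c=-5) to (i=4, c=-5): slope 0, span 2
hull edge (i=4, c=-5) to (i=5, c=2): slope 7, span 1
Factored form: p(x) = 2 ⊗ (x ⊕ (-7)) ⊗ (x ⊕ 0) ⊗ (x ⊕ 0) ⊗ (x ⊕ 3/2) ⊗ (x ⊕ 3/2)
Answer: roots = -7 (mult 1), 0 (mult 2), 3/2 (mult 2)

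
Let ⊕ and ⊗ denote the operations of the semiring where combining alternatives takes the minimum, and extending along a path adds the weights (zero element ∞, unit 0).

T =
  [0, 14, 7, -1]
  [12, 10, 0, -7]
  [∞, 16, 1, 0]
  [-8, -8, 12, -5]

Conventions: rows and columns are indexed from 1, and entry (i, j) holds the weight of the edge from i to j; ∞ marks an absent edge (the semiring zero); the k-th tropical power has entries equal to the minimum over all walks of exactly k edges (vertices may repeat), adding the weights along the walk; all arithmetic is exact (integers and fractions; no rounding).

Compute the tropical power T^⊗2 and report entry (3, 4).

T^⊗2:
  [-9, -9, 7, -6]
  [-15, -15, 1, -12]
  [-8, -8, 2, -5]
  [-13, -13, -8, -15]
Key observation: the optimum is the walk 3->4->4, with weight 0 + (-5) = -5.
Optimal value attained by: walk 3->4->4.
Answer: (T^⊗2)[3][4] = -5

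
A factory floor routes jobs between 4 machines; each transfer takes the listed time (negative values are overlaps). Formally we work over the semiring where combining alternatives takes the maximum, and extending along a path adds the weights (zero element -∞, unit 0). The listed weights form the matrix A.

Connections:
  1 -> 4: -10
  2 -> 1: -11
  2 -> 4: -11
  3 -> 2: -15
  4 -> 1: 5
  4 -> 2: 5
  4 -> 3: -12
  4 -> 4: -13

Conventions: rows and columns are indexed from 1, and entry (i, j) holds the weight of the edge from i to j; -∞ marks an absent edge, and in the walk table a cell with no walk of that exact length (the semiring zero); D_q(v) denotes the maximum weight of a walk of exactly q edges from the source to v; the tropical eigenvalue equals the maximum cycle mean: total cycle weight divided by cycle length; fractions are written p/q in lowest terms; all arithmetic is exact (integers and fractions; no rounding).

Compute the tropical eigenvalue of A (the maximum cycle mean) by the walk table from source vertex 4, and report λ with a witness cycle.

q=0: [-∞, -∞, -∞, 0]
q=1: [5, 5, -12, -13]
q=2: [-6, -8, -25, -5]
q=3: [0, 0, -17, -16]
q=4: [-11, -11, -28, -10]
Optimal cycle mean attained by: cycle 1->4->1, total (-10) + 5, length 2.
Answer: λ = -5/2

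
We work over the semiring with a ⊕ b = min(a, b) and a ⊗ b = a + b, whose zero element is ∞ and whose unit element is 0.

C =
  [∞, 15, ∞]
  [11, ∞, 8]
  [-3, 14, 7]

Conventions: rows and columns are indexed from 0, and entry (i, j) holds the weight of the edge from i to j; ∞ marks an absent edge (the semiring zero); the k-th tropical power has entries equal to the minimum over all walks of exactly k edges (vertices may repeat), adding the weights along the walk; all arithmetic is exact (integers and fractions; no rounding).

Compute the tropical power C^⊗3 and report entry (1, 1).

C^⊗2:
  [26, ∞, 23]
  [5, 22, 15]
  [4, 12, 14]
C^⊗3:
  [20, 37, 30]
  [12, 20, 22]
  [11, 19, 20]
Key observation: the optimum is the walk 1->2->0->1, with weight 8 + (-3) + 15 = 20.
Optimal value attained by: walk 1->2->0->1.
Answer: (C^⊗3)[1][1] = 20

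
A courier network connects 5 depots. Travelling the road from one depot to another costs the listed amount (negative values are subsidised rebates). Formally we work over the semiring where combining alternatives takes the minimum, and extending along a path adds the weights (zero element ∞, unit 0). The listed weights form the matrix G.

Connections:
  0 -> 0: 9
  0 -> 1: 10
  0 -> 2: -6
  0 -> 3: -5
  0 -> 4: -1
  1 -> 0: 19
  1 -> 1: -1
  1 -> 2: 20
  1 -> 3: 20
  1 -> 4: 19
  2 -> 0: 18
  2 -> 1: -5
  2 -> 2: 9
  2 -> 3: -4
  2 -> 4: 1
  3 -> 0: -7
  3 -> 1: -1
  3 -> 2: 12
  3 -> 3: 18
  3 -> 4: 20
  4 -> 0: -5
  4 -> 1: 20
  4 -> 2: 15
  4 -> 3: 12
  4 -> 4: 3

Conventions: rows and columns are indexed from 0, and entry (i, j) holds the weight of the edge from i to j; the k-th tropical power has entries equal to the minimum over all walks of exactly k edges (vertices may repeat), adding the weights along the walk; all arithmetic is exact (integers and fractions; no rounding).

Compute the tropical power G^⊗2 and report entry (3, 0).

G^⊗2:
  [-12, -11, 3, -10, -5]
  [13, -2, 13, 14, 18]
  [-11, -6, 8, 5, 4]
  [2, -2, -13, -12, -8]
  [-2, 5, -11, -10, -6]
Key observation: the optimum is the walk 3->0->0, with weight (-7) + 9 = 2.
Optimal value attained by: walk 3->0->0.
Answer: (G^⊗2)[3][0] = 2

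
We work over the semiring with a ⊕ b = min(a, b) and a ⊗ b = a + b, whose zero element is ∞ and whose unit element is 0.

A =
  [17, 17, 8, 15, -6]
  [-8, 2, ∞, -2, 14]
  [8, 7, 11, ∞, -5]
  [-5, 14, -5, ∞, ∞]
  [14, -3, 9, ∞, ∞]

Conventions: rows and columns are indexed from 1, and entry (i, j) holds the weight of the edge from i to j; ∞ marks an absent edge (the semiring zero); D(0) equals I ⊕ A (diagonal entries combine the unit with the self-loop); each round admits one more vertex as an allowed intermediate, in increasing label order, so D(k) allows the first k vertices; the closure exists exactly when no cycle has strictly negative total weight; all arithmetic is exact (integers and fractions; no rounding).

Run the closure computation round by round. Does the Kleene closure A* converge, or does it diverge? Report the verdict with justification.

D(0):
  [0, 17, 8, 15, -6]
  [-8, 0, ∞, -2, 14]
  [8, 7, 0, ∞, -5]
  [-5, 14, -5, 0, ∞]
  [14, -3, 9, ∞, 0]
D(1):
  [0, 17, 8, 15, -6]
  [-8, 0, 0, -2, -14]
  [8, 7, 0, 23, -5]
  [-5, 12, -5, 0, -11]
  [14, -3, 9, 29, 0]
Detection: at round 2, diagonal entry (5, 5) turns strictly negative.
Key observation: the cycle 5->2->1->5 has total weight (-3) + (-8) + (-6), which is strictly negative.
Answer: DIVERGES — negative cycle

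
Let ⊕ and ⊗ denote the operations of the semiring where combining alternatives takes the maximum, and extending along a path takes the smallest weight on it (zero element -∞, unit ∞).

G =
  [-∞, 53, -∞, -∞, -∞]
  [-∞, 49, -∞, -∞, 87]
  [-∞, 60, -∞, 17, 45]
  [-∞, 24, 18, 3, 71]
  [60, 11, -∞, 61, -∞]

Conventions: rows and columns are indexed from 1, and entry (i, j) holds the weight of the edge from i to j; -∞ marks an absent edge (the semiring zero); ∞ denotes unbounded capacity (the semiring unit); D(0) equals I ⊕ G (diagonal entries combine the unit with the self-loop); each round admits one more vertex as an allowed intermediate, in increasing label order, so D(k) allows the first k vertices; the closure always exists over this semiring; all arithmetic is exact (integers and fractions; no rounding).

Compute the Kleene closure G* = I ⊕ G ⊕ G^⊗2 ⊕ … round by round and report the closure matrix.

D(0):
  [∞, 53, -∞, -∞, -∞]
  [-∞, ∞, -∞, -∞, 87]
  [-∞, 60, ∞, 17, 45]
  [-∞, 24, 18, ∞, 71]
  [60, 11, -∞, 61, ∞]
D(1):
  [∞, 53, -∞, -∞, -∞]
  [-∞, ∞, -∞, -∞, 87]
  [-∞, 60, ∞, 17, 45]
  [-∞, 24, 18, ∞, 71]
  [60, 53, -∞, 61, ∞]
D(2):
  [∞, 53, -∞, -∞, 53]
  [-∞, ∞, -∞, -∞, 87]
  [-∞, 60, ∞, 17, 60]
  [-∞, 24, 18, ∞, 71]
  [60, 53, -∞, 61, ∞]
D(3):
  [∞, 53, -∞, -∞, 53]
  [-∞, ∞, -∞, -∞, 87]
  [-∞, 60, ∞, 17, 60]
  [-∞, 24, 18, ∞, 71]
  [60, 53, -∞, 61, ∞]
D(4):
  [∞, 53, -∞, -∞, 53]
  [-∞, ∞, -∞, -∞, 87]
  [-∞, 60, ∞, 17, 60]
  [-∞, 24, 18, ∞, 71]
  [60, 53, 18, 61, ∞]
D(5):
  [∞, 53, 18, 53, 53]
  [60, ∞, 18, 61, 87]
  [60, 60, ∞, 60, 60]
  [60, 53, 18, ∞, 71]
  [60, 53, 18, 61, ∞]
Answer: G* = [[∞, 53, 18, 53, 53], [60, ∞, 18, 61, 87], [60, 60, ∞, 60, 60], [60, 53, 18, ∞, 71], [60, 53, 18, 61, ∞]]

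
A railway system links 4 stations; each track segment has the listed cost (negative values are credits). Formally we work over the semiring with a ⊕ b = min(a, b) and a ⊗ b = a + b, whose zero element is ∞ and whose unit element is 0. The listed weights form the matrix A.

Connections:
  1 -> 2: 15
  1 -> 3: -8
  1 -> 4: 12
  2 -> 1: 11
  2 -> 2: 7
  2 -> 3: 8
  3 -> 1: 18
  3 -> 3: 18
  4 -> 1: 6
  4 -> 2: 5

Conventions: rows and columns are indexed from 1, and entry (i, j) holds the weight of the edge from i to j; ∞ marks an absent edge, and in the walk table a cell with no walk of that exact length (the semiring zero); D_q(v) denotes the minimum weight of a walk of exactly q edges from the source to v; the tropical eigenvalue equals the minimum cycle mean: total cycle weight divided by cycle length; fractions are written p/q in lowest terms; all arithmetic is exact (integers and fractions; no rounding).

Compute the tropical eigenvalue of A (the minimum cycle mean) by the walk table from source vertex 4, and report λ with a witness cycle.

q=0: [∞, ∞, ∞, 0]
q=1: [6, 5, ∞, ∞]
q=2: [16, 12, -2, 18]
q=3: [16, 19, 8, 28]
q=4: [26, 26, 8, 28]
Optimal cycle mean attained by: cycle 1->3->1, total (-8) + 18, length 2.
Answer: λ = 5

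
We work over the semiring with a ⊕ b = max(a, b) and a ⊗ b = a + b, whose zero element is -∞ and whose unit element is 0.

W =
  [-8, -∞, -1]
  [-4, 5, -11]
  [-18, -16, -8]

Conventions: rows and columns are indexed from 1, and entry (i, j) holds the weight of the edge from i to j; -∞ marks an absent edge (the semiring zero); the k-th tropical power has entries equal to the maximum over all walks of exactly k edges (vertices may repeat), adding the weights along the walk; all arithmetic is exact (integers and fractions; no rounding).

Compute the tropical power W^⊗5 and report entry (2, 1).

W^⊗2:
  [-16, -17, -9]
  [1, 10, -5]
  [-20, -11, -16]
W^⊗3:
  [-21, -12, -17]
  [6, 15, 0]
  [-15, -6, -21]
W^⊗4:
  [-16, -7, -22]
  [11, 20, 5]
  [-10, -1, -16]
W^⊗5:
  [-11, -2, -17]
  [16, 25, 10]
  [-5, 4, -11]
Key observation: the optimum is the walk 2->2->2->2->2->1, with weight 5 + 5 + 5 + 5 + (-4) = 16.
Optimal value attained by: walk 2->2->2->2->2->1.
Answer: (W^⊗5)[2][1] = 16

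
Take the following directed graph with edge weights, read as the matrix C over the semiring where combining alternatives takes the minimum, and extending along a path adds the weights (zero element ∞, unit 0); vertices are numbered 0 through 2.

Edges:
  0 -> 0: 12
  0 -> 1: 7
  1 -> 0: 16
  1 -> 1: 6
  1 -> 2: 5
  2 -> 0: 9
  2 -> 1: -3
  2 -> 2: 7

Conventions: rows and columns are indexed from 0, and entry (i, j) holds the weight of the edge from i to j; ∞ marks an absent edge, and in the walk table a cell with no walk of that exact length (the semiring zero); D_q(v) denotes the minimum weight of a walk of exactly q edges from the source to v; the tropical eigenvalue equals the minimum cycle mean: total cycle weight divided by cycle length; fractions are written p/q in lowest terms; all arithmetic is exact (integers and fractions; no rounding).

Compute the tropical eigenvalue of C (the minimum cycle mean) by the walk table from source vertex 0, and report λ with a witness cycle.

q=0: [0, ∞, ∞]
q=1: [12, 7, ∞]
q=2: [23, 13, 12]
q=3: [21, 9, 18]
Optimal cycle mean attained by: cycle 1->2->1, total 5 + (-3), length 2.
Answer: λ = 1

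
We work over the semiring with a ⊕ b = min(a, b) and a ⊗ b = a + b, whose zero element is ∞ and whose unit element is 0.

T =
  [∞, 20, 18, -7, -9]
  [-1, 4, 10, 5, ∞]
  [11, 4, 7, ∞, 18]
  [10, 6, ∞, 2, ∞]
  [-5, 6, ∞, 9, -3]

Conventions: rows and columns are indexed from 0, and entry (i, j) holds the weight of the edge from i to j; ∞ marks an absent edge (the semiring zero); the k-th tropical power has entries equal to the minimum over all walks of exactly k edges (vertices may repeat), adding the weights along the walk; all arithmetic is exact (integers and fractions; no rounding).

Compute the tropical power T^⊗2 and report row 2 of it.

T^⊗2:
  [-14, -3, 25, -5, -12]
  [3, 8, 14, -8, -10]
  [3, 8, 14, 4, 2]
  [5, 8, 16, 3, 1]
  [-8, 3, 13, -12, -14]
Answer: row 2 of T^⊗2 = [3, 8, 14, 4, 2]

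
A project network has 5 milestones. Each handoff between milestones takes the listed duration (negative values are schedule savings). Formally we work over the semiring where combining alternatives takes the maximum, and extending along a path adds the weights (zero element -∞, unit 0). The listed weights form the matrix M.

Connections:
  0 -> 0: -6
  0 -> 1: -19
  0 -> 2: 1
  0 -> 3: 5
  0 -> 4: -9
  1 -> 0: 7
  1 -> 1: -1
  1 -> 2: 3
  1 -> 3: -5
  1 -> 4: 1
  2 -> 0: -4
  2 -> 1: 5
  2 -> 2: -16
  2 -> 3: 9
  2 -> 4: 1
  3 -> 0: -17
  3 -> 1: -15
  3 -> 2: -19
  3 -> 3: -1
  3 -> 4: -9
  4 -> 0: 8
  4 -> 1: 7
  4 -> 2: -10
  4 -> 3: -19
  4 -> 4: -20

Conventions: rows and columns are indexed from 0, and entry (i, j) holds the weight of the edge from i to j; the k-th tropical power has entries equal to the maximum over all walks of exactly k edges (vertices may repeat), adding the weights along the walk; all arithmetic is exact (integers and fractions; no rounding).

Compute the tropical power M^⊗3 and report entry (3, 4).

M^⊗2:
  [-1, 6, -5, 10, 2]
  [9, 8, 8, 12, 4]
  [12, 8, 8, 8, 6]
  [-1, -2, -12, -2, -10]
  [14, 6, 10, 13, 8]
M^⊗3:
  [13, 9, 9, 9, 7]
  [15, 13, 11, 17, 9]
  [15, 13, 13, 17, 9]
  [5, -3, 1, 4, -1]
  [16, 15, 15, 19, 11]
Key observation: the optimum is the walk 3->4->1->4, with weight (-9) + 7 + 1 = -1.
Optimal value attained by: walk 3->4->1->4.
Answer: (M^⊗3)[3][4] = -1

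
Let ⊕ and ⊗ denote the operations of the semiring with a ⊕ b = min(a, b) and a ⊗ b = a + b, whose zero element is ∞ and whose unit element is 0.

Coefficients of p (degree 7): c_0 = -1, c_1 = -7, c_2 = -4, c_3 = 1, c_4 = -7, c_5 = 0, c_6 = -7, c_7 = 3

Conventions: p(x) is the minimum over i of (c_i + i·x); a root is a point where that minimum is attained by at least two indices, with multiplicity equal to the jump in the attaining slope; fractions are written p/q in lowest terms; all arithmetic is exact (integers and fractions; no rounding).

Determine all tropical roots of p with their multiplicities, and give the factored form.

hull edge (i=0, c=-1) to (i=1, c=-7): slope -6, span 1
hull edge (i=1, c=-7) to (i=6, c=-7): slope 0, span 5
hull edge (i=6, c=-7) to (i=7, c=3): slope 10, span 1
Factored form: p(x) = 3 ⊗ (x ⊕ (-10)) ⊗ (x ⊕ 0) ⊗ (x ⊕ 0) ⊗ (x ⊕ 0) ⊗ (x ⊕ 0) ⊗ (x ⊕ 0) ⊗ (x ⊕ 6)
Answer: roots = -10 (mult 1), 0 (mult 5), 6 (mult 1)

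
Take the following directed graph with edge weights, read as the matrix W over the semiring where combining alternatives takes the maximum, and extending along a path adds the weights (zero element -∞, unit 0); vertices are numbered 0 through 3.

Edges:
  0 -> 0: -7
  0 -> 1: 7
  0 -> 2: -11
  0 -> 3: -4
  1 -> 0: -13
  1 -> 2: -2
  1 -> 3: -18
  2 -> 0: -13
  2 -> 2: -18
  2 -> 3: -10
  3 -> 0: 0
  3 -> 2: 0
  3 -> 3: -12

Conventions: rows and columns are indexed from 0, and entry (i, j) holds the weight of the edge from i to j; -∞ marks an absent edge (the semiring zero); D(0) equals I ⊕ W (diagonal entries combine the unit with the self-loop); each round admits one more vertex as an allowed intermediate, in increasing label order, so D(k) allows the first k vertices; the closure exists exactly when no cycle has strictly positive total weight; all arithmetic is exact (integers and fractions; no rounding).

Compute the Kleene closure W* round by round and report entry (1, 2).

D(0):
  [0, 7, -11, -4]
  [-13, 0, -2, -18]
  [-13, -∞, 0, -10]
  [0, -∞, 0, 0]
D(1):
  [0, 7, -11, -4]
  [-13, 0, -2, -17]
  [-13, -6, 0, -10]
  [0, 7, 0, 0]
D(2):
  [0, 7, 5, -4]
  [-13, 0, -2, -17]
  [-13, -6, 0, -10]
  [0, 7, 5, 0]
D(3):
  [0, 7, 5, -4]
  [-13, 0, -2, -12]
  [-13, -6, 0, -10]
  [0, 7, 5, 0]
D(4):
  [0, 7, 5, -4]
  [-12, 0, -2, -12]
  [-10, -3, 0, -10]
  [0, 7, 5, 0]
Answer: W*[1][2] = -2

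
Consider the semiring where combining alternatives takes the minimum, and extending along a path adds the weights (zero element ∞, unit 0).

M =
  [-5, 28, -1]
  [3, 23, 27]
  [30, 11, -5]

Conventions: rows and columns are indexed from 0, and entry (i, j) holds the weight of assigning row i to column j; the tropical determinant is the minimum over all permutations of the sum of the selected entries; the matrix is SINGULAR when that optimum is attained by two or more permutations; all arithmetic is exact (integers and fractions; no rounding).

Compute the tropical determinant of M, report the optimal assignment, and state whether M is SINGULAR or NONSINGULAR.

σ = (0, 1, 2): (-5) + 23 + (-5) = 13
σ = (0, 2, 1): (-5) + 27 + 11 = 33
σ = (1, 0, 2): 28 + 3 + (-5) = 26
σ = (1, 2, 0): 28 + 27 + 30 = 85
σ = (2, 0, 1): (-1) + 3 + 11 = 13
σ = (2, 1, 0): (-1) + 23 + 30 = 52
Optimal value attained by: σ = (0, 1, 2).
Answer: det⊕(M) = 13; verdict: SINGULAR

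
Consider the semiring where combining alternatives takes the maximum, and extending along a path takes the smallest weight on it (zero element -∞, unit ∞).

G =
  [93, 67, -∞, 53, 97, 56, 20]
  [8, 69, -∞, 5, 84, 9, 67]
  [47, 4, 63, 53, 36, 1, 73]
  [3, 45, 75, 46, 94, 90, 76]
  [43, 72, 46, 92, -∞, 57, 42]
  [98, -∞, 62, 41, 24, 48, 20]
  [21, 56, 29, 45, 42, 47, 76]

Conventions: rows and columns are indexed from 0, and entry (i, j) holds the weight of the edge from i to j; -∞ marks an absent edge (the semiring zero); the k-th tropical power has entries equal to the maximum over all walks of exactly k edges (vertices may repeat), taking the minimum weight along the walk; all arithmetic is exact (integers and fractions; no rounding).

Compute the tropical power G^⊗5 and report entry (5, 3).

G^⊗2:
  [93, 72, 56, 92, 93, 57, 67]
  [43, 72, 46, 84, 69, 57, 67]
  [47, 56, 63, 53, 53, 53, 73]
  [90, 72, 63, 92, 46, 57, 76]
  [57, 69, 75, 46, 92, 90, 76]
  [93, 67, 62, 53, 97, 56, 62]
  [47, 56, 47, 45, 56, 47, 76]
G^⊗3:
  [93, 72, 75, 92, 93, 90, 76]
  [57, 69, 75, 69, 84, 84, 76]
  [53, 56, 63, 53, 56, 53, 73]
  [90, 69, 75, 53, 92, 90, 76]
  [90, 72, 63, 92, 69, 57, 76]
  [93, 72, 62, 92, 93, 57, 67]
  [47, 56, 47, 56, 56, 56, 76]
G^⊗4:
  [93, 72, 75, 92, 93, 90, 76]
  [84, 72, 69, 84, 69, 69, 76]
  [53, 56, 63, 56, 56, 56, 73]
  [90, 72, 63, 92, 90, 57, 76]
  [90, 69, 75, 69, 92, 90, 76]
  [93, 72, 75, 92, 93, 90, 76]
  [56, 56, 56, 56, 56, 56, 76]
G^⊗5:
  [93, 72, 75, 92, 93, 90, 76]
  [84, 69, 75, 69, 84, 84, 76]
  [56, 56, 63, 56, 56, 56, 73]
  [90, 72, 75, 90, 92, 90, 76]
  [90, 72, 69, 92, 90, 69, 76]
  [93, 72, 75, 92, 93, 90, 76]
  [56, 56, 56, 56, 56, 56, 76]
Key observation: the optimum is the walk 5->0->0->0->4->3, with weight 98 min 93 min 93 min 97 min 92 = 92.
Optimal value attained by: walk 5->0->0->0->4->3.
Answer: (G^⊗5)[5][3] = 92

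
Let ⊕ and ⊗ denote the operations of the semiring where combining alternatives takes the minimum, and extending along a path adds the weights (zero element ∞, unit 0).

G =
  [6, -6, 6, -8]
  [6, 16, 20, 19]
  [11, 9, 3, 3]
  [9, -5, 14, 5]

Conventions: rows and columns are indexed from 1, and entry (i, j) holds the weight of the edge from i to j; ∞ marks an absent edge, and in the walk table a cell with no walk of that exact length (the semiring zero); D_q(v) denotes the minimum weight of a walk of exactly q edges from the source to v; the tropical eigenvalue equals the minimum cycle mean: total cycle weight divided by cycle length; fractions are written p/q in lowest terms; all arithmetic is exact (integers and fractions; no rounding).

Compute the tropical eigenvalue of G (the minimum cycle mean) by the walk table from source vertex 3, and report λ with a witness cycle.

q=0: [∞, ∞, 0, ∞]
q=1: [11, 9, 3, 3]
q=2: [12, -2, 6, 3]
q=3: [4, -2, 9, 4]
q=4: [4, -2, 10, -4]
Optimal cycle mean attained by: cycle 1->4->2->1, total (-8) + (-5) + 6, length 3.
Answer: λ = -7/3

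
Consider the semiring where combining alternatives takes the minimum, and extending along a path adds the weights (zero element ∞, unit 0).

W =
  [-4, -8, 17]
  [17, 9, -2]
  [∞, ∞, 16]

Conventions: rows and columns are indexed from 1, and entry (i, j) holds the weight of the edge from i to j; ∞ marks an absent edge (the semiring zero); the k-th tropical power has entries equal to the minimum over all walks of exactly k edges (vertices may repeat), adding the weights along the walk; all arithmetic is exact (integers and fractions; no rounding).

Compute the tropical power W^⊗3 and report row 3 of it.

W^⊗2:
  [-8, -12, -10]
  [13, 9, 7]
  [∞, ∞, 32]
W^⊗3:
  [-12, -16, -14]
  [9, 5, 7]
  [∞, ∞, 48]
Answer: row 3 of W^⊗3 = [∞, ∞, 48]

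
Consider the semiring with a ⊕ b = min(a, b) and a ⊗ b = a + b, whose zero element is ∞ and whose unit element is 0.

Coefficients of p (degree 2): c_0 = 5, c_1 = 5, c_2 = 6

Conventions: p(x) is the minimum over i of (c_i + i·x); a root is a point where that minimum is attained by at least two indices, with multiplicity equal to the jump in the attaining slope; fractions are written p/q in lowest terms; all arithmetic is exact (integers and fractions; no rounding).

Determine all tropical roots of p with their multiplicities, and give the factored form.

hull edge (i=0, c=5) to (i=1, c=5): slope 0, span 1
hull edge (i=1, c=5) to (i=2, c=6): slope 1, span 1
Factored form: p(x) = 6 ⊗ (x ⊕ (-1)) ⊗ (x ⊕ 0)
Answer: roots = -1 (mult 1), 0 (mult 1)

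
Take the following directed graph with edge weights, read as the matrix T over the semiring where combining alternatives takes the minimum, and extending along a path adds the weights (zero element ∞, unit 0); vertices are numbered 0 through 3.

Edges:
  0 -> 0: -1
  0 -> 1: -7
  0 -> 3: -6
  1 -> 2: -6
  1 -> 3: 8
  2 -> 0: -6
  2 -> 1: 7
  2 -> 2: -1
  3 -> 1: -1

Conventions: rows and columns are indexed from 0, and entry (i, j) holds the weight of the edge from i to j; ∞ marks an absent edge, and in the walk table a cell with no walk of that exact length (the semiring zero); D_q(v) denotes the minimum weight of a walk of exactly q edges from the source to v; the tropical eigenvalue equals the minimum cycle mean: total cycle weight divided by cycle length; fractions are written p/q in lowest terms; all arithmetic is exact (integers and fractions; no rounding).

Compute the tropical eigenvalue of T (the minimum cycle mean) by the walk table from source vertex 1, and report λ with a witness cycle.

q=0: [∞, 0, ∞, ∞]
q=1: [∞, ∞, -6, 8]
q=2: [-12, 1, -7, ∞]
q=3: [-13, -19, -8, -18]
q=4: [-14, -20, -25, -19]
Optimal cycle mean attained by: cycle 0->1->2->0, total (-7) + (-6) + (-6), length 3.
Answer: λ = -19/3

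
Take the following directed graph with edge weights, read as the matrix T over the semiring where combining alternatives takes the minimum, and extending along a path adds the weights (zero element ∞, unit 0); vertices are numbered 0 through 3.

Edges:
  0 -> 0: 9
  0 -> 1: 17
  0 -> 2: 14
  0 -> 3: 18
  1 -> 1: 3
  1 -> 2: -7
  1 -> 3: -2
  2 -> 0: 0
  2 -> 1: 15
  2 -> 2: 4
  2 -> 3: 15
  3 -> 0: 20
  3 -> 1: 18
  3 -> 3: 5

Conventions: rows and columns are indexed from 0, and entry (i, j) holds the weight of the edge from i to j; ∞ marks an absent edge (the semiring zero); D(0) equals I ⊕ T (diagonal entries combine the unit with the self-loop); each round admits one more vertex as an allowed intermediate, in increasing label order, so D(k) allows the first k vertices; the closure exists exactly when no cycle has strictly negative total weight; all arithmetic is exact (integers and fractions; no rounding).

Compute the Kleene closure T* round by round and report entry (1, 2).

D(0):
  [0, 17, 14, 18]
  [∞, 0, -7, -2]
  [0, 15, 0, 15]
  [20, 18, ∞, 0]
D(1):
  [0, 17, 14, 18]
  [∞, 0, -7, -2]
  [0, 15, 0, 15]
  [20, 18, 34, 0]
D(2):
  [0, 17, 10, 15]
  [∞, 0, -7, -2]
  [0, 15, 0, 13]
  [20, 18, 11, 0]
D(3):
  [0, 17, 10, 15]
  [-7, 0, -7, -2]
  [0, 15, 0, 13]
  [11, 18, 11, 0]
D(4):
  [0, 17, 10, 15]
  [-7, 0, -7, -2]
  [0, 15, 0, 13]
  [11, 18, 11, 0]
Answer: T*[1][2] = -7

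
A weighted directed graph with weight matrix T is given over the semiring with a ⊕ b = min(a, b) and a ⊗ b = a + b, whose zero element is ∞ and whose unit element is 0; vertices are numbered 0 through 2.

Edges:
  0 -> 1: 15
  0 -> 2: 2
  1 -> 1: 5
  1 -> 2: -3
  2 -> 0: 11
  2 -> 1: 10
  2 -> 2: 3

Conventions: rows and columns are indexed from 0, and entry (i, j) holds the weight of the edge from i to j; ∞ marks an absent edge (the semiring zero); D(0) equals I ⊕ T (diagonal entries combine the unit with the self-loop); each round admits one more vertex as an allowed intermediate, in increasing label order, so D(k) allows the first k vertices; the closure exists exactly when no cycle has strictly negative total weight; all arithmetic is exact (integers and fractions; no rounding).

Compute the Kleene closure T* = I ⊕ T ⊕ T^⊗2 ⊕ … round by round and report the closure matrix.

D(0):
  [0, 15, 2]
  [∞, 0, -3]
  [11, 10, 0]
D(1):
  [0, 15, 2]
  [∞, 0, -3]
  [11, 10, 0]
D(2):
  [0, 15, 2]
  [∞, 0, -3]
  [11, 10, 0]
D(3):
  [0, 12, 2]
  [8, 0, -3]
  [11, 10, 0]
Answer: T* = [[0, 12, 2], [8, 0, -3], [11, 10, 0]]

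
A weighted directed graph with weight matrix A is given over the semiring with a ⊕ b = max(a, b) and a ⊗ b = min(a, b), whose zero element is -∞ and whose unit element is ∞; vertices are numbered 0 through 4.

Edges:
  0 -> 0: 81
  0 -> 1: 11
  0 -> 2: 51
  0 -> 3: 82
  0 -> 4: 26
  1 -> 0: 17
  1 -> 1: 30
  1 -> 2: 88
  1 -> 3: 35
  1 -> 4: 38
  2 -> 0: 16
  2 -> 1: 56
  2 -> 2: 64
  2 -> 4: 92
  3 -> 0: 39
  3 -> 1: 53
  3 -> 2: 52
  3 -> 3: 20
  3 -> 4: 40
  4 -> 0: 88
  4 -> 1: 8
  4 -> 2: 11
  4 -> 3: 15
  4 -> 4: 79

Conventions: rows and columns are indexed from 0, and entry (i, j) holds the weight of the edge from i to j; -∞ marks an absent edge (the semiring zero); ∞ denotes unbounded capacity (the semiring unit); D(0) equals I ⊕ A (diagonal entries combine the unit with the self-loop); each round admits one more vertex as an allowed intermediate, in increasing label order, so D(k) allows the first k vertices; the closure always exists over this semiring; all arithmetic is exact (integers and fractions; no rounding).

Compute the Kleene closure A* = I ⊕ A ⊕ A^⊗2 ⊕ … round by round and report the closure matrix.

D(0):
  [∞, 11, 51, 82, 26]
  [17, ∞, 88, 35, 38]
  [16, 56, ∞, -∞, 92]
  [39, 53, 52, ∞, 40]
  [88, 8, 11, 15, ∞]
D(1):
  [∞, 11, 51, 82, 26]
  [17, ∞, 88, 35, 38]
  [16, 56, ∞, 16, 92]
  [39, 53, 52, ∞, 40]
  [88, 11, 51, 82, ∞]
D(2):
  [∞, 11, 51, 82, 26]
  [17, ∞, 88, 35, 38]
  [17, 56, ∞, 35, 92]
  [39, 53, 53, ∞, 40]
  [88, 11, 51, 82, ∞]
D(3):
  [∞, 51, 51, 82, 51]
  [17, ∞, 88, 35, 88]
  [17, 56, ∞, 35, 92]
  [39, 53, 53, ∞, 53]
  [88, 51, 51, 82, ∞]
D(4):
  [∞, 53, 53, 82, 53]
  [35, ∞, 88, 35, 88]
  [35, 56, ∞, 35, 92]
  [39, 53, 53, ∞, 53]
  [88, 53, 53, 82, ∞]
D(5):
  [∞, 53, 53, 82, 53]
  [88, ∞, 88, 82, 88]
  [88, 56, ∞, 82, 92]
  [53, 53, 53, ∞, 53]
  [88, 53, 53, 82, ∞]
Answer: A* = [[∞, 53, 53, 82, 53], [88, ∞, 88, 82, 88], [88, 56, ∞, 82, 92], [53, 53, 53, ∞, 53], [88, 53, 53, 82, ∞]]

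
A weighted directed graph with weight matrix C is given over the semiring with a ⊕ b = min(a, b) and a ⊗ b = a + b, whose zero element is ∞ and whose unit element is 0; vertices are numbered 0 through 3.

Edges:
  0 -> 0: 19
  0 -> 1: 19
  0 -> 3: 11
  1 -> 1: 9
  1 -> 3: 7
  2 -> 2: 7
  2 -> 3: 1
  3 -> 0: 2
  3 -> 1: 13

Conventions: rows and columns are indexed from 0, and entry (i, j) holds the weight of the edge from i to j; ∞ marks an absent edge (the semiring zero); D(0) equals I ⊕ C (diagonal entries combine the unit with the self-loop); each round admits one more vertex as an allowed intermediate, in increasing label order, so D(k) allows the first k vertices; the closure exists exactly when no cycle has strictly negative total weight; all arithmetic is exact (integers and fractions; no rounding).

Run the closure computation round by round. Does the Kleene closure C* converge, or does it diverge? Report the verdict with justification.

D(0):
  [0, 19, ∞, 11]
  [∞, 0, ∞, 7]
  [∞, ∞, 0, 1]
  [2, 13, ∞, 0]
D(1):
  [0, 19, ∞, 11]
  [∞, 0, ∞, 7]
  [∞, ∞, 0, 1]
  [2, 13, ∞, 0]
D(2):
  [0, 19, ∞, 11]
  [∞, 0, ∞, 7]
  [∞, ∞, 0, 1]
  [2, 13, ∞, 0]
D(3):
  [0, 19, ∞, 11]
  [∞, 0, ∞, 7]
  [∞, ∞, 0, 1]
  [2, 13, ∞, 0]
D(4):
  [0, 19, ∞, 11]
  [9, 0, ∞, 7]
  [3, 14, 0, 1]
  [2, 13, ∞, 0]
Key observation: every diagonal entry stays at the unit through all rounds, so no improving cycle exists.
Answer: CONVERGES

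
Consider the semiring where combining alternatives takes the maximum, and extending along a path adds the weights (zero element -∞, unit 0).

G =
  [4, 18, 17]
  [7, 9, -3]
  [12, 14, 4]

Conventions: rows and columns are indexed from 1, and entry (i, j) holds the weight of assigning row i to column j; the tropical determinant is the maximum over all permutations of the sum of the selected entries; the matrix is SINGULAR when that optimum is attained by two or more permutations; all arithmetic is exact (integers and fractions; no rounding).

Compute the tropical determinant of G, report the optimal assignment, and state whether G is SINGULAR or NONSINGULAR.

σ = (1, 2, 3): 4 + 9 + 4 = 17
σ = (1, 3, 2): 4 + (-3) + 14 = 15
σ = (2, 1, 3): 18 + 7 + 4 = 29
σ = (2, 3, 1): 18 + (-3) + 12 = 27
σ = (3, 1, 2): 17 + 7 + 14 = 38
σ = (3, 2, 1): 17 + 9 + 12 = 38
Optimal value attained by: σ = (3, 1, 2).
Answer: det⊕(G) = 38; verdict: SINGULAR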